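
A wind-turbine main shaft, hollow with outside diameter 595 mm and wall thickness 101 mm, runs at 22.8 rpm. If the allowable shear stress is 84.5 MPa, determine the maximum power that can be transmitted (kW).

J = π(d_o⁴ − d_i⁴)/32 = π(0.595⁴ − 0.393⁴)/32 = 9.963×10^-3 m⁴.
T_max = τ_allow·J/r = 8.45×10^7 × 9.963×10^-3 / 0.297 = 2.830e6 N·m.
ω = 2π·22.8/60 = 2.388 rad/s, so P_max = T_max·ω = 6.756×10^6 W.

6760 kW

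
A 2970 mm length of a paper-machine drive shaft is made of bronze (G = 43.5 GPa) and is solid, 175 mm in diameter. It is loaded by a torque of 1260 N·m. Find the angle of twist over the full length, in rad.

J = πd⁴/32 = π(0.175)⁴/32 = 9.208×10^-5 m⁴.
θ = T·L/(G·J) = 1260 × 2.97 / (43.5×10⁹ × 9.208×10^-5) = 9.343×10^-4 rad.

9.34e-4 rad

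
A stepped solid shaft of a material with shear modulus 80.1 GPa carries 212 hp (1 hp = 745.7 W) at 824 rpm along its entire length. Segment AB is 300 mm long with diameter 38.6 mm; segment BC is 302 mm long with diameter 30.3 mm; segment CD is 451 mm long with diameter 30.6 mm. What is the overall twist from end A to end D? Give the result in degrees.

13.5°

ω = 2π·824/60 = 86.29 rad/s, so T = P/ω = 212×745.7 / 86.29 = 1832 N·m.
J_AB = π(0.0386)⁴/32 = 2.18×10^-7 m⁴; J_BC = π(0.0303)⁴/32 = 8.28×10^-8 m⁴; J_CD = π(0.0306)⁴/32 = 8.61×10^-8 m⁴.
θ = (T/G)·Σ L_i/J_i = (1832/80.1×10⁹)·(0.300/2.18×10^-7 + 0.302/8.28×10^-8 + 0.451/8.61×10^-8) = 0.2348 rad.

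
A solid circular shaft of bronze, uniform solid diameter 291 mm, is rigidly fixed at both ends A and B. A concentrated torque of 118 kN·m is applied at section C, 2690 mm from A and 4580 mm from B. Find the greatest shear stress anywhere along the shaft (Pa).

1.54e7 Pa

With uniform GJ and both ends fixed, compatibility θ_AC = θ_CB gives T_A·a = T_B·b, together with T_A + T_B = T₀.
T_A = T₀·b/(a+b) = 118000·4580/7270 = 74340 N·m; T_B = 43660 N·m.
τ in each portion: τ_AC = 1.54×10^7 Pa, τ_CB = 9.02×10^6 Pa; maximum is in AC.
τ_max = T_AC·r/J = 74340·0.145/7.04×10^-4 = 1.536×10^7 Pa.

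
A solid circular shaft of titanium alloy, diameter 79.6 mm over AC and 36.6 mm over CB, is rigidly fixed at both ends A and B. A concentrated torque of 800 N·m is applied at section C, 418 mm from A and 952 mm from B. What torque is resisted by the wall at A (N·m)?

Compatibility: T_A·a/J_AC = T_B·b/J_CB with T_A + T_B = T₀.
J_AC = 3.94×10^-6 m⁴, J_CB = 1.76×10^-7 m⁴, so T_A = T₀·(J_AC/a)/((J_AC/a)+(J_CB/b)) = 784.6 N·m, T_B = 15.40 N·m.

785 N·m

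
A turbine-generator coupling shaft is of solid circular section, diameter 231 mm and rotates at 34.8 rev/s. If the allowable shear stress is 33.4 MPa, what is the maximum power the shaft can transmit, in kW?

J = πd⁴/32 = π(0.231)⁴/32 = 2.795×10^-4 m⁴.
T_max = τ_allow·J/r = 3.34×10^7 × 2.795×10^-4 / 0.116 = 80840 N·m.
ω = 2π·34.8 = 218.7 rad/s, so P_max = T_max·ω = 1.768×10^7 W.

17700 kW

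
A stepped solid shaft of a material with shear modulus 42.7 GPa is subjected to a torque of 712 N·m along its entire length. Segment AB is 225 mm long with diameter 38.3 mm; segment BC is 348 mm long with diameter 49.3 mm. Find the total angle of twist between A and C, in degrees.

1.59°

J_AB = π(0.0383)⁴/32 = 2.11×10^-7 m⁴; J_BC = π(0.0493)⁴/32 = 5.80×10^-7 m⁴.
θ = (T/G)·Σ L_i/J_i = (712.0/42.7×10⁹)·(0.225/2.11×10^-7 + 0.348/5.80×10^-7) = 0.02777 rad.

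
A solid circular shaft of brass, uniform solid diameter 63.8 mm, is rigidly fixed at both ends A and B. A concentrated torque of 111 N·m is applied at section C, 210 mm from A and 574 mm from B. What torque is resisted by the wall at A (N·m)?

With uniform GJ and both ends fixed, compatibility θ_AC = θ_CB gives T_A·a = T_B·b, together with T_A + T_B = T₀.
T_A = T₀·b/(a+b) = 111.0·574/784.0 = 81.27 N·m; T_B = 29.73 N·m.

81.3 N·m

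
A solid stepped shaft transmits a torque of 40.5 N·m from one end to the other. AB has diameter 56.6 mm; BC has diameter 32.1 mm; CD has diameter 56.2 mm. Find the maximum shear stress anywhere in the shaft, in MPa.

6.24 MPa

Under the same torque, τ_max = 16T/(πd³) is largest where d is smallest — segment BC (d = 32.1 mm).
τ_max = 16·40.50/(π·(0.0321)³) = 6.236×10^6 Pa.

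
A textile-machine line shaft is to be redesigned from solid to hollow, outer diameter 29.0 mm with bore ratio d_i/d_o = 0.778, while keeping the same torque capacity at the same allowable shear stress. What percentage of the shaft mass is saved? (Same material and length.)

46.5 %

Equal τ_max and T ⇒ the solid shaft needs d_s³ = d_o³(1−k⁴), so d_s = 29.0·(1−0.778⁴)^(1/3) = 24.91 mm.
Area ratio A_h/A_s = d_o²(1−k²)/d_s² = (1−k²)/(1−k⁴)^(2/3) = 0.5350.
Mass saving = 1 − 0.5350 = 46.5 %.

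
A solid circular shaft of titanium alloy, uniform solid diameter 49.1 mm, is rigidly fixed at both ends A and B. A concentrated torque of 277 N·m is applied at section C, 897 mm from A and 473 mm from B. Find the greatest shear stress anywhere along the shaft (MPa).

With uniform GJ and both ends fixed, compatibility θ_AC = θ_CB gives T_A·a = T_B·b, together with T_A + T_B = T₀.
T_A = T₀·b/(a+b) = 277.0·473/1370 = 95.64 N·m; T_B = 181.4 N·m.
τ in each portion: τ_AC = 4.11×10^6 Pa, τ_CB = 7.80×10^6 Pa; maximum is in CB.
τ_max = T_CB·r/J = 181.4·0.0246/5.71×10^-7 = 7.803×10^6 Pa.

7.80 MPa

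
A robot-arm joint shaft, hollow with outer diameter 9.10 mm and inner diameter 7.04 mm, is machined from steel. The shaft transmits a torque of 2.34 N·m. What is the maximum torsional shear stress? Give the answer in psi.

3570 psi

J = π(d_o⁴ − d_i⁴)/32 = π(0.00910⁴ − 0.00704⁴)/32 = 4.321×10^-10 m⁴.
τ_max = T·r/J = 2.340 × 0.00455 / 4.321×10^-10 = 2.464×10^7 Pa.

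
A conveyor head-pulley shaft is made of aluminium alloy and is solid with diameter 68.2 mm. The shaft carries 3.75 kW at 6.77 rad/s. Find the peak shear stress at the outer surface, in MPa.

ω = 6.77 rad/s, so T = P/ω = 3.75×10³ / 6.770 = 553.9 N·m.
J = πd⁴/32 = π(0.0682)⁴/32 = 2.124×10^-6 m⁴.
τ_max = T·r/J = 553.9 × 0.0341 / 2.124×10^-6 = 8.893×10^6 Pa.

8.89 MPa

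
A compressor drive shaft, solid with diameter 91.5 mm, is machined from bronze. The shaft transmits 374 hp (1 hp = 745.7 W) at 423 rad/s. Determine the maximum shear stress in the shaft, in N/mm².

4.38 N/mm²

ω = 423 rad/s, so T = P/ω = 374×745.7 / 423.0 = 659.3 N·m.
J = πd⁴/32 = π(0.0915)⁴/32 = 6.882×10^-6 m⁴.
τ_max = T·r/J = 659.3 × 0.0457 / 6.882×10^-6 = 4.383×10^6 Pa.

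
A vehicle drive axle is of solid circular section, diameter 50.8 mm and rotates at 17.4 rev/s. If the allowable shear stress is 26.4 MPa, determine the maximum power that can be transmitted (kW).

74.3 kW

J = πd⁴/32 = π(0.0508)⁴/32 = 6.538×10^-7 m⁴.
T_max = τ_allow·J/r = 2.64×10^7 × 6.538×10^-7 / 0.0254 = 679.6 N·m.
ω = 2π·17.4 = 109.3 rad/s, so P_max = T_max·ω = 7.429×10^4 W.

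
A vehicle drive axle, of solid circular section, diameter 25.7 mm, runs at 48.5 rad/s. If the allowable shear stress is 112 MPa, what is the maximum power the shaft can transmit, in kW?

J = πd⁴/32 = π(0.0257)⁴/32 = 4.283×10^-8 m⁴.
T_max = τ_allow·J/r = 1.12×10^8 × 4.283×10^-8 / 0.0129 = 373.3 N·m.
ω = 48.5 rad/s, so P_max = T_max·ω = 1.810×10^4 W.

18.1 kW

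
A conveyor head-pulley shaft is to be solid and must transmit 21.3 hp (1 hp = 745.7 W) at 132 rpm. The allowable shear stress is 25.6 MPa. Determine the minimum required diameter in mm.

61.1 mm

ω = 2π·132/60 = 13.82 rad/s, so T = P/ω = 21.3×745.7 / 13.82 = 1149 N·m.
For a solid shaft τ_max = 16T/(πd³), so d = (16T/(π τ_allow))^(1/3) = (16·1149/(π·2.56×10^7))^(1/3) = 0.06114 m.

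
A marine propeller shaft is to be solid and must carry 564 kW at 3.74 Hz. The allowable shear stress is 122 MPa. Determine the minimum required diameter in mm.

ω = 2π·3.74 = 23.50 rad/s, so T = P/ω = 564×10³ / 23.50 = 24000 N·m.
For a solid shaft τ_max = 16T/(πd³), so d = (16T/(π τ_allow))^(1/3) = (16·24000/(π·1.22×10^8))^(1/3) = 0.1001 m.

100 mm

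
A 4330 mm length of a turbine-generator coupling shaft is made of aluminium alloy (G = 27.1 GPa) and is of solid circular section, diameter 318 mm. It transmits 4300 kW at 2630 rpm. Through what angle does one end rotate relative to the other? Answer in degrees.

ω = 2π·2630/60 = 275.4 rad/s, so T = P/ω = 4300×10³ / 275.4 = 15610 N·m.
J = πd⁴/32 = π(0.318)⁴/32 = 1.004×10^-3 m⁴.
θ = T·L/(G·J) = 15610 × 4.33 / (27.1×10⁹ × 1.004×10^-3) = 2.485×10^-3 rad.

0.142°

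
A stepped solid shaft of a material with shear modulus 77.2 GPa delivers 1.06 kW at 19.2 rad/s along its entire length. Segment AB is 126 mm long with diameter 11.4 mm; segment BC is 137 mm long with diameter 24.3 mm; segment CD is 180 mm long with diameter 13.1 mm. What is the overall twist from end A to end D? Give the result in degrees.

ω = 19.2 rad/s, so T = P/ω = 1.06×10³ / 19.20 = 55.21 N·m.
J_AB = π(0.0114)⁴/32 = 1.66×10^-9 m⁴; J_BC = π(0.0243)⁴/32 = 3.42×10^-8 m⁴; J_CD = π(0.0131)⁴/32 = 2.89×10^-9 m⁴.
θ = (T/G)·Σ L_i/J_i = (55.21/77.2×10⁹)·(0.126/1.66×10^-9 + 0.137/3.42×10^-8 + 0.180/2.89×10^-9) = 0.1017 rad.

5.83°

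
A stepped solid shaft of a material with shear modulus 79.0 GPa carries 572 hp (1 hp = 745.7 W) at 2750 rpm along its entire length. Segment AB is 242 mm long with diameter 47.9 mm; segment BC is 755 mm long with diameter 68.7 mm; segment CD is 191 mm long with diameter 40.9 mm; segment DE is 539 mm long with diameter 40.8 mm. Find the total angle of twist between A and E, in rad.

0.0654 rad

ω = 2π·2750/60 = 288.0 rad/s, so T = P/ω = 572×745.7 / 288.0 = 1481 N·m.
J_AB = π(0.0479)⁴/32 = 5.17×10^-7 m⁴; J_BC = π(0.0687)⁴/32 = 2.19×10^-6 m⁴; J_CD = π(0.0409)⁴/32 = 2.75×10^-7 m⁴; J_DE = π(0.0408)⁴/32 = 2.72×10^-7 m⁴.
θ = (T/G)·Σ L_i/J_i = (1481/79.0×10⁹)·(0.242/5.17×10^-7 + 0.755/2.19×10^-6 + 0.191/2.75×10^-7 + 0.539/2.72×10^-7) = 0.06543 rad.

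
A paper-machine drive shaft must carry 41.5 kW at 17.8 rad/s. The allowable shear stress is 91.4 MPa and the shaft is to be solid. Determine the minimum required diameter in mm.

50.6 mm

ω = 17.8 rad/s, so T = P/ω = 41.5×10³ / 17.80 = 2331 N·m.
For a solid shaft τ_max = 16T/(πd³), so d = (16T/(π τ_allow))^(1/3) = (16·2331/(π·9.14×10^7))^(1/3) = 0.05065 m.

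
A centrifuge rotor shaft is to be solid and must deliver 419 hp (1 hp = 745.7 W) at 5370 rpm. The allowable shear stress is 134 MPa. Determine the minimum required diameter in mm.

ω = 2π·5370/60 = 562.3 rad/s, so T = P/ω = 419×745.7 / 562.3 = 555.6 N·m.
For a solid shaft τ_max = 16T/(πd³), so d = (16T/(π τ_allow))^(1/3) = (16·555.6/(π·1.34×10^8))^(1/3) = 0.02764 m.

27.6 mm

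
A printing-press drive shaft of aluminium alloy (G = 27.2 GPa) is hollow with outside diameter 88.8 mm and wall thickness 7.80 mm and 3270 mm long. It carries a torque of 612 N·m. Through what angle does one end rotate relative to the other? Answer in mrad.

J = π(d_o⁴ − d_i⁴)/32 = π(0.0888⁴ − 0.0732⁴)/32 = 3.286×10^-6 m⁴.
θ = T·L/(G·J) = 612.0 × 3.27 / (27.2×10⁹ × 3.286×10^-6) = 0.02239 rad.

22.4 mrad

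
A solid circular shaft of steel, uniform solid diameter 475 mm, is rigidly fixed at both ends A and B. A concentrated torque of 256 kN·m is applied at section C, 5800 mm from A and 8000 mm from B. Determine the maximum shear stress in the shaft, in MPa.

7.05 MPa

With uniform GJ and both ends fixed, compatibility θ_AC = θ_CB gives T_A·a = T_B·b, together with T_A + T_B = T₀.
T_A = T₀·b/(a+b) = 256000·8000/13800 = 148400 N·m; T_B = 107600 N·m.
τ in each portion: τ_AC = 7.05×10^6 Pa, τ_CB = 5.11×10^6 Pa; maximum is in AC.
τ_max = T_AC·r/J = 148400·0.237/5.00×10^-3 = 7.052×10^6 Pa.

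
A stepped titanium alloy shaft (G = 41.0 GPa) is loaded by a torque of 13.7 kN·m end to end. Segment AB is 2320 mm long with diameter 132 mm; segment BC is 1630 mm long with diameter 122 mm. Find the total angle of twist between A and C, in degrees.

2.93°

J_AB = π(0.132)⁴/32 = 2.98×10^-5 m⁴; J_BC = π(0.122)⁴/32 = 2.17×10^-5 m⁴.
θ = (T/G)·Σ L_i/J_i = (13700/41.0×10⁹)·(2.32/2.98×10^-5 + 1.63/2.17×10^-5) = 0.05105 rad.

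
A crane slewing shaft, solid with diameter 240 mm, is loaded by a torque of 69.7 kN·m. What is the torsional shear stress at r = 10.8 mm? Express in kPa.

2310 kPa

J = πd⁴/32 = π(0.240)⁴/32 = 3.257×10^-4 m⁴.
Shear stress varies linearly with radius: τ = T·r/J = 69700 × 0.0108 / 3.257×10^-4 = 2.311×10^6 Pa.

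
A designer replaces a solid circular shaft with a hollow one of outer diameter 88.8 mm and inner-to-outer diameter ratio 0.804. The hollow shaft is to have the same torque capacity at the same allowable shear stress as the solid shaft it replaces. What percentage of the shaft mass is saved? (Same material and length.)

49.3 %

Equal τ_max and T ⇒ the solid shaft needs d_s³ = d_o³(1−k⁴), so d_s = 88.8·(1−0.804⁴)^(1/3) = 74.15 mm.
Area ratio A_h/A_s = d_o²(1−k²)/d_s² = (1−k²)/(1−k⁴)^(2/3) = 0.5072.
Mass saving = 1 − 0.5072 = 49.3 %.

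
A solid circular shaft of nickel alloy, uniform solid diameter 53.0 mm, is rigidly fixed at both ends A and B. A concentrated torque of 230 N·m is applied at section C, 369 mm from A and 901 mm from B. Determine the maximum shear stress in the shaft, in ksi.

With uniform GJ and both ends fixed, compatibility θ_AC = θ_CB gives T_A·a = T_B·b, together with T_A + T_B = T₀.
T_A = T₀·b/(a+b) = 230.0·901/1270 = 163.2 N·m; T_B = 66.83 N·m.
τ in each portion: τ_AC = 5.58×10^6 Pa, τ_CB = 2.29×10^6 Pa; maximum is in AC.
τ_max = T_AC·r/J = 163.2·0.0265/7.75×10^-7 = 5.582×10^6 Pa.

0.810 ksi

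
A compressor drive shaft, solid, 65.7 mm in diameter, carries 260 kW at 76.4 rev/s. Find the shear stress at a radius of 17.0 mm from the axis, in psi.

730 psi

ω = 2π·76.4 = 480.0 rad/s, so T = P/ω = 260×10³ / 480.0 = 541.6 N·m.
J = πd⁴/32 = π(0.0657)⁴/32 = 1.829×10^-6 m⁴.
Shear stress varies linearly with radius: τ = T·r/J = 541.6 × 0.0170 / 1.829×10^-6 = 5.034×10^6 Pa.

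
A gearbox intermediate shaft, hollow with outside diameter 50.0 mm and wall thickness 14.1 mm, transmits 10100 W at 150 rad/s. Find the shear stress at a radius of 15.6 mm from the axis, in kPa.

1780 kPa

ω = 150 rad/s, so T = P/ω = 10100 / 150.0 = 67.33 N·m.
J = π(d_o⁴ − d_i⁴)/32 = π(0.0500⁴ − 0.0218⁴)/32 = 5.914×10^-7 m⁴.
Shear stress varies linearly with radius: τ = T·r/J = 67.33 × 0.0156 / 5.914×10^-7 = 1.776×10^6 Pa.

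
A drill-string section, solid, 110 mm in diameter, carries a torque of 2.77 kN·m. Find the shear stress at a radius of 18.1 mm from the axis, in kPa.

3490 kPa

J = πd⁴/32 = π(0.110)⁴/32 = 1.437×10^-5 m⁴.
Shear stress varies linearly with radius: τ = T·r/J = 2770 × 0.0181 / 1.437×10^-5 = 3.488×10^6 Pa.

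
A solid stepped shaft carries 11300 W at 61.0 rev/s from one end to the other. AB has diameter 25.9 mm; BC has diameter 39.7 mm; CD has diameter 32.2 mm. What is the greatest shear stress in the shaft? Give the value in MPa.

ω = 2π·61.0 = 383.3 rad/s, so T = P/ω = 11300 / 383.3 = 29.48 N·m.
Under the same torque, τ_max = 16T/(πd³) is largest where d is smallest — segment AB (d = 25.9 mm).
τ_max = 16·29.48/(π·(0.0259)³) = 8.643×10^6 Pa.

8.64 MPa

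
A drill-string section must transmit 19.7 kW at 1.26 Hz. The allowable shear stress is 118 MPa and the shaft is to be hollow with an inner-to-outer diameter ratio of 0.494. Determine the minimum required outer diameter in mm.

ω = 2π·1.26 = 7.917 rad/s, so T = P/ω = 19.7×10³ / 7.917 = 2488 N·m.
For a hollow shaft with d_i/d_o = 0.494: τ_max = 16T/(π d_o³ (1−k⁴)), so d_o = [16T/(π τ_allow (1−k⁴))]^(1/3) = [16·2488/(π·1.18×10^8·0.9404)]^(1/3) = 0.04852 m.

48.5 mm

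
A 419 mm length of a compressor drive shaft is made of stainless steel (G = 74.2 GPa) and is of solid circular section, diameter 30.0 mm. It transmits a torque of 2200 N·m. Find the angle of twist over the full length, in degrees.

8.95°

J = πd⁴/32 = π(0.0300)⁴/32 = 7.952×10^-8 m⁴.
θ = T·L/(G·J) = 2200 × 0.419 / (74.2×10⁹ × 7.952×10^-8) = 0.1562 rad.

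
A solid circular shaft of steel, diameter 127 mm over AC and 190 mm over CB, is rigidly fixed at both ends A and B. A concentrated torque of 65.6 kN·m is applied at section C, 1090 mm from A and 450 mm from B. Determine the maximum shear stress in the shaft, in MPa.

Compatibility: T_A·a/J_AC = T_B·b/J_CB with T_A + T_B = T₀.
J_AC = 2.55×10^-5 m⁴, J_CB = 1.28×10^-4 m⁴, so T_A = T₀·(J_AC/a)/((J_AC/a)+(J_CB/b)) = 4995 N·m, T_B = 60610 N·m.
τ in each portion: τ_AC = 1.24×10^7 Pa, τ_CB = 4.50×10^7 Pa; maximum is in CB.
τ_max = T_CB·r/J = 60610·0.0950/1.28×10^-4 = 4.500×10^7 Pa.

45.0 MPa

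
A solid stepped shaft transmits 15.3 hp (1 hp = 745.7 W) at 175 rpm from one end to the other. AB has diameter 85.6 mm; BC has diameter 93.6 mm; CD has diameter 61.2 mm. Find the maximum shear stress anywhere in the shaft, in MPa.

ω = 2π·175/60 = 18.33 rad/s, so T = P/ω = 15.3×745.7 / 18.33 = 622.6 N·m.
Under the same torque, τ_max = 16T/(πd³) is largest where d is smallest — segment CD (d = 61.2 mm).
τ_max = 16·622.6/(π·(0.0612)³) = 1.383×10^7 Pa.

13.8 MPa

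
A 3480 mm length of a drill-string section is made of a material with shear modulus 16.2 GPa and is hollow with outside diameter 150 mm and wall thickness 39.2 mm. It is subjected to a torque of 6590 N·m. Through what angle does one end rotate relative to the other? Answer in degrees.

J = π(d_o⁴ − d_i⁴)/32 = π(0.150⁴ − 0.0716⁴)/32 = 4.712×10^-5 m⁴.
θ = T·L/(G·J) = 6590 × 3.48 / (16.2×10⁹ × 4.712×10^-5) = 0.03004 rad.

1.72°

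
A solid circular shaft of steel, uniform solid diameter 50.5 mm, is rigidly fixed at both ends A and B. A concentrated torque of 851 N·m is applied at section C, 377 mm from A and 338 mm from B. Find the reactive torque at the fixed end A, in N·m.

With uniform GJ and both ends fixed, compatibility θ_AC = θ_CB gives T_A·a = T_B·b, together with T_A + T_B = T₀.
T_A = T₀·b/(a+b) = 851.0·338/715.0 = 402.3 N·m; T_B = 448.7 N·m.

402 N·m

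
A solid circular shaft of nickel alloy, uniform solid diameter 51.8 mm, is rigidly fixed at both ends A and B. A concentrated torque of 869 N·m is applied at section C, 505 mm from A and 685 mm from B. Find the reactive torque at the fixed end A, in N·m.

500 N·m

With uniform GJ and both ends fixed, compatibility θ_AC = θ_CB gives T_A·a = T_B·b, together with T_A + T_B = T₀.
T_A = T₀·b/(a+b) = 869.0·685/1190 = 500.2 N·m; T_B = 368.8 N·m.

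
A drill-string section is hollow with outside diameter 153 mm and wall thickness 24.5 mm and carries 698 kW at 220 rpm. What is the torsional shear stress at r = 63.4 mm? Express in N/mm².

ω = 2π·220/60 = 23.04 rad/s, so T = P/ω = 698×10³ / 23.04 = 30300 N·m.
J = π(d_o⁴ − d_i⁴)/32 = π(0.153⁴ − 0.104⁴)/32 = 4.231×10^-5 m⁴.
Shear stress varies linearly with radius: τ = T·r/J = 30300 × 0.0634 / 4.231×10^-5 = 4.540×10^7 Pa.

45.4 N/mm²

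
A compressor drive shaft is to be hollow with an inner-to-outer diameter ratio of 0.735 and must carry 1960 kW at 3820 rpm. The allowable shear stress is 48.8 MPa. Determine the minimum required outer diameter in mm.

89.7 mm

ω = 2π·3820/60 = 400.0 rad/s, so T = P/ω = 1960×10³ / 400.0 = 4900 N·m.
For a hollow shaft with d_i/d_o = 0.735: τ_max = 16T/(π d_o³ (1−k⁴)), so d_o = [16T/(π τ_allow (1−k⁴))]^(1/3) = [16·4900/(π·4.88×10^7·0.7082)]^(1/3) = 0.08971 m.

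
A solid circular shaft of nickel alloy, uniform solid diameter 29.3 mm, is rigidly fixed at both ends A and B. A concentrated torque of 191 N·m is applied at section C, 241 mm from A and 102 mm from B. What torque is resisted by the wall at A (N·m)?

With uniform GJ and both ends fixed, compatibility θ_AC = θ_CB gives T_A·a = T_B·b, together with T_A + T_B = T₀.
T_A = T₀·b/(a+b) = 191.0·102/343.0 = 56.80 N·m; T_B = 134.2 N·m.

56.8 N·m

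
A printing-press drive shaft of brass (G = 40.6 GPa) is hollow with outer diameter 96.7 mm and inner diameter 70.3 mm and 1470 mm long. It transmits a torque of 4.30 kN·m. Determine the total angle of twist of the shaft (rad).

0.0252 rad

J = π(d_o⁴ − d_i⁴)/32 = π(0.0967⁴ − 0.0703⁴)/32 = 6.186×10^-6 m⁴.
θ = T·L/(G·J) = 4300 × 1.47 / (40.6×10⁹ × 6.186×10^-6) = 0.02517 rad.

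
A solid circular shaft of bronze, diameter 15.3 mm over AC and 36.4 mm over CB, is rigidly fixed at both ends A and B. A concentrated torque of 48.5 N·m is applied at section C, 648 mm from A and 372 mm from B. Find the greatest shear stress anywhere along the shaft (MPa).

5.03 MPa

Compatibility: T_A·a/J_AC = T_B·b/J_CB with T_A + T_B = T₀.
J_AC = 5.38×10^-9 m⁴, J_CB = 1.72×10^-7 m⁴, so T_A = T₀·(J_AC/a)/((J_AC/a)+(J_CB/b)) = 0.8538 N·m, T_B = 47.65 N·m.
τ in each portion: τ_AC = 1.21×10^6 Pa, τ_CB = 5.03×10^6 Pa; maximum is in CB.
τ_max = T_CB·r/J = 47.65·0.0182/1.72×10^-7 = 5.031×10^6 Pa.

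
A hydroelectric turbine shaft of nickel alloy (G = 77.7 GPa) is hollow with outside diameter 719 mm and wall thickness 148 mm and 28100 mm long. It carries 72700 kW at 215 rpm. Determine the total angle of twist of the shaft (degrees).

ω = 2π·215/60 = 22.51 rad/s, so T = P/ω = 72700×10³ / 22.51 = 3.229e6 N·m.
J = π(d_o⁴ − d_i⁴)/32 = π(0.719⁴ − 0.423⁴)/32 = 0.02309 m⁴.
θ = T·L/(G·J) = 3.229e6 × 28.1 / (77.7×10⁹ × 0.02309) = 0.05057 rad.

2.90°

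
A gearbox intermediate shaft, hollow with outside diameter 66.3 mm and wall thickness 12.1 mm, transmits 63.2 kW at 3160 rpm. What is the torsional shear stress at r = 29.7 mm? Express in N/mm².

ω = 2π·3160/60 = 330.9 rad/s, so T = P/ω = 63.2×10³ / 330.9 = 191.0 N·m.
J = π(d_o⁴ − d_i⁴)/32 = π(0.0663⁴ − 0.0421⁴)/32 = 1.589×10^-6 m⁴.
Shear stress varies linearly with radius: τ = T·r/J = 191.0 × 0.0297 / 1.589×10^-6 = 3.571×10^6 Pa.

3.57 N/mm²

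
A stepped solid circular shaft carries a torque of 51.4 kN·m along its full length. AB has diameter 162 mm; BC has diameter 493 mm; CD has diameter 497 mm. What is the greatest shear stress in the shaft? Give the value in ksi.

Under the same torque, τ_max = 16T/(πd³) is largest where d is smallest — segment AB (d = 162 mm).
τ_max = 16·51400/(π·(0.162)³) = 6.157×10^7 Pa.

8.93 ksi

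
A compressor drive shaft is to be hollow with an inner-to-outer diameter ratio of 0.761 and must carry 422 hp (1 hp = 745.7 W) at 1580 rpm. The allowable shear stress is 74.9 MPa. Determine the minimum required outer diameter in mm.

ω = 2π·1580/60 = 165.5 rad/s, so T = P/ω = 422×745.7 / 165.5 = 1902 N·m.
For a hollow shaft with d_i/d_o = 0.761: τ_max = 16T/(π d_o³ (1−k⁴)), so d_o = [16T/(π τ_allow (1−k⁴))]^(1/3) = [16·1902/(π·7.49×10^7·0.6646)]^(1/3) = 0.05795 m.

57.9 mm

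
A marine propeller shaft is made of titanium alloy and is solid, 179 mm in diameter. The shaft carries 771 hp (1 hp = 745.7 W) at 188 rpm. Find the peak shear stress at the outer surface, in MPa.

25.9 MPa

ω = 2π·188/60 = 19.69 rad/s, so T = P/ω = 771×745.7 / 19.69 = 29200 N·m.
J = πd⁴/32 = π(0.179)⁴/32 = 1.008×10^-4 m⁴.
τ_max = T·r/J = 29200 × 0.0895 / 1.008×10^-4 = 2.593×10^7 Pa.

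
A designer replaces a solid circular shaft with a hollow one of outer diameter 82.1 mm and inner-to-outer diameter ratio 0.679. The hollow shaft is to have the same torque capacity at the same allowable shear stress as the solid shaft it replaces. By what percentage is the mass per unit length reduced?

36.8 %

Equal τ_max and T ⇒ the solid shaft needs d_s³ = d_o³(1−k⁴), so d_s = 82.1·(1−0.679⁴)^(1/3) = 75.81 mm.
Area ratio A_h/A_s = d_o²(1−k²)/d_s² = (1−k²)/(1−k⁴)^(2/3) = 0.6320.
Mass saving = 1 − 0.6320 = 36.8 %.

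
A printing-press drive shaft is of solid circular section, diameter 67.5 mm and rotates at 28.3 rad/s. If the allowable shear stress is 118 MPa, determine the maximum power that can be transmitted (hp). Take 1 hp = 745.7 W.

J = πd⁴/32 = π(0.0675)⁴/32 = 2.038×10^-6 m⁴.
T_max = τ_allow·J/r = 1.18×10^8 × 2.038×10^-6 / 0.0338 = 7126 N·m.
ω = 28.3 rad/s, so P_max = T_max·ω = 2.017×10^5 W.

270 hp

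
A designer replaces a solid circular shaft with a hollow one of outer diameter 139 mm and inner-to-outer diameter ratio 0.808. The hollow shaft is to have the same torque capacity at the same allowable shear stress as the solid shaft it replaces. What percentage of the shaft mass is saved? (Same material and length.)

49.7 %

Equal τ_max and T ⇒ the solid shaft needs d_s³ = d_o³(1−k⁴), so d_s = 139·(1−0.808⁴)^(1/3) = 115.5 mm.
Area ratio A_h/A_s = d_o²(1−k²)/d_s² = (1−k²)/(1−k⁴)^(2/3) = 0.5027.
Mass saving = 1 − 0.5027 = 49.7 %.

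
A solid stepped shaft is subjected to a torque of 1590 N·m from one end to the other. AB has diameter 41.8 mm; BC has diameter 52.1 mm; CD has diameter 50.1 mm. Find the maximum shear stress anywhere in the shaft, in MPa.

111 MPa

Under the same torque, τ_max = 16T/(πd³) is largest where d is smallest — segment AB (d = 41.8 mm).
τ_max = 16·1590/(π·(0.0418)³) = 1.109×10^8 Pa.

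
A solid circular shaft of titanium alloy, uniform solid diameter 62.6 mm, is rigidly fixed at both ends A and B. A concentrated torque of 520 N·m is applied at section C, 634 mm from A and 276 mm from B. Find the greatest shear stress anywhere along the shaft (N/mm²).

With uniform GJ and both ends fixed, compatibility θ_AC = θ_CB gives T_A·a = T_B·b, together with T_A + T_B = T₀.
T_A = T₀·b/(a+b) = 520.0·276/910.0 = 157.7 N·m; T_B = 362.3 N·m.
τ in each portion: τ_AC = 3.27×10^6 Pa, τ_CB = 7.52×10^6 Pa; maximum is in CB.
τ_max = T_CB·r/J = 362.3·0.0313/1.51×10^-6 = 7.521×10^6 Pa.

7.52 N/mm²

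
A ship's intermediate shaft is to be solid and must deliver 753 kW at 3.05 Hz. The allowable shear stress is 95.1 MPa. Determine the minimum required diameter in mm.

ω = 2π·3.05 = 19.16 rad/s, so T = P/ω = 753×10³ / 19.16 = 39290 N·m.
For a solid shaft τ_max = 16T/(πd³), so d = (16T/(π τ_allow))^(1/3) = (16·39290/(π·9.51×10^7))^(1/3) = 0.1281 m.

128 mm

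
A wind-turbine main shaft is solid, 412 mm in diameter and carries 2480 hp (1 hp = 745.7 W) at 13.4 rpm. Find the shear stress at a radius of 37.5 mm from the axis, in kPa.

ω = 2π·13.4/60 = 1.403 rad/s, so T = P/ω = 2480×745.7 / 1.403 = 1.318e6 N·m.
J = πd⁴/32 = π(0.412)⁴/32 = 2.829×10^-3 m⁴.
Shear stress varies linearly with radius: τ = T·r/J = 1.318e6 × 0.0375 / 2.829×10^-3 = 1.747×10^7 Pa.

17500 kPa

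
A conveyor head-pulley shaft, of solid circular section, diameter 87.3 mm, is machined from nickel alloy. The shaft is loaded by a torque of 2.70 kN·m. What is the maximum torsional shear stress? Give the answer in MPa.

J = πd⁴/32 = π(0.0873)⁴/32 = 5.702×10^-6 m⁴.
τ_max = T·r/J = 2700 × 0.0437 / 5.702×10^-6 = 2.067×10^7 Pa.

20.7 MPa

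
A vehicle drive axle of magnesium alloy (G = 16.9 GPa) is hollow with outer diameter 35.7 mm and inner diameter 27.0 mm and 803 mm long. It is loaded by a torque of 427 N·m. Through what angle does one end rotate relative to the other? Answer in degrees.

10.8°

J = π(d_o⁴ − d_i⁴)/32 = π(0.0357⁴ − 0.0270⁴)/32 = 1.073×10^-7 m⁴.
θ = T·L/(G·J) = 427.0 × 0.803 / (16.9×10⁹ × 1.073×10^-7) = 0.1891 rad.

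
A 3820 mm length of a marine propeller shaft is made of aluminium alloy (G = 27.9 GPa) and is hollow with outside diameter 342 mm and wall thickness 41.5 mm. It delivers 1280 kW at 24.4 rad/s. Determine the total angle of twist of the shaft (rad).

0.00797 rad

ω = 24.4 rad/s, so T = P/ω = 1280×10³ / 24.40 = 52460 N·m.
J = π(d_o⁴ − d_i⁴)/32 = π(0.342⁴ − 0.259⁴)/32 = 9.013×10^-4 m⁴.
θ = T·L/(G·J) = 52460 × 3.82 / (27.9×10⁹ × 9.013×10^-4) = 7.969×10^-3 rad.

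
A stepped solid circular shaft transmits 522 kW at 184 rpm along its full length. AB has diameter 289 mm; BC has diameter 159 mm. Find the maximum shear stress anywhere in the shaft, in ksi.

ω = 2π·184/60 = 19.27 rad/s, so T = P/ω = 522×10³ / 19.27 = 27090 N·m.
Under the same torque, τ_max = 16T/(πd³) is largest where d is smallest — segment BC (d = 159 mm).
τ_max = 16·27090/(π·(0.159)³) = 3.432×10^7 Pa.

4.98 ksi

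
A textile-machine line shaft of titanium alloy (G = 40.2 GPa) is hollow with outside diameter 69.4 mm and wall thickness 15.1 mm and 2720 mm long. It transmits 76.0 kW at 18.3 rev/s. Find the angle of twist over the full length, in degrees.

1.25°

ω = 2π·18.3 = 115.0 rad/s, so T = P/ω = 76.0×10³ / 115.0 = 661.0 N·m.
J = π(d_o⁴ − d_i⁴)/32 = π(0.0694⁴ − 0.0392⁴)/32 = 2.046×10^-6 m⁴.
θ = T·L/(G·J) = 661.0 × 2.72 / (40.2×10⁹ × 2.046×10^-6) = 0.02186 rad.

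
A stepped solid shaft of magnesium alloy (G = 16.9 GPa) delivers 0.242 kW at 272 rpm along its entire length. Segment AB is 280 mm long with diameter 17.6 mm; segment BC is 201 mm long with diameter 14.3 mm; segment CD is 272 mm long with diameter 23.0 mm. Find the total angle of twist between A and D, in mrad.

44.5 mrad

ω = 2π·272/60 = 28.48 rad/s, so T = P/ω = 0.242×10³ / 28.48 = 8.496 N·m.
J_AB = π(0.0176)⁴/32 = 9.42×10^-9 m⁴; J_BC = π(0.0143)⁴/32 = 4.11×10^-9 m⁴; J_CD = π(0.0230)⁴/32 = 2.75×10^-8 m⁴.
θ = (T/G)·Σ L_i/J_i = (8.496/16.9×10⁹)·(0.280/9.42×10^-9 + 0.201/4.11×10^-9 + 0.272/2.75×10^-8) = 0.04453 rad.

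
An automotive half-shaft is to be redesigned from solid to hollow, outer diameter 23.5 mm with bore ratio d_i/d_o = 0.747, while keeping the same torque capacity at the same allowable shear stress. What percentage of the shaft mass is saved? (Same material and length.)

Equal τ_max and T ⇒ the solid shaft needs d_s³ = d_o³(1−k⁴), so d_s = 23.5·(1−0.747⁴)^(1/3) = 20.75 mm.
Area ratio A_h/A_s = d_o²(1−k²)/d_s² = (1−k²)/(1−k⁴)^(2/3) = 0.5668.
Mass saving = 1 − 0.5668 = 43.3 %.

43.3 %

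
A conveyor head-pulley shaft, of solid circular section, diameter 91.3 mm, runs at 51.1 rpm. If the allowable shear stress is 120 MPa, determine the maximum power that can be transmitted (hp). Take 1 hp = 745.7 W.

129 hp

J = πd⁴/32 = π(0.0913)⁴/32 = 6.822×10^-6 m⁴.
T_max = τ_allow·J/r = 1.20×10^8 × 6.822×10^-6 / 0.0456 = 17930 N·m.
ω = 2π·51.1/60 = 5.351 rad/s, so P_max = T_max·ω = 9.596×10^4 W.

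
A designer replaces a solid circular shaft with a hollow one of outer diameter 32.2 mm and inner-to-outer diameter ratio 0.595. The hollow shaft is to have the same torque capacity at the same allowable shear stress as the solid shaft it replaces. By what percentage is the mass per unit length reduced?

29.4 %

Equal τ_max and T ⇒ the solid shaft needs d_s³ = d_o³(1−k⁴), so d_s = 32.2·(1−0.595⁴)^(1/3) = 30.79 mm.
Area ratio A_h/A_s = d_o²(1−k²)/d_s² = (1−k²)/(1−k⁴)^(2/3) = 0.7063.
Mass saving = 1 − 0.7063 = 29.4 %.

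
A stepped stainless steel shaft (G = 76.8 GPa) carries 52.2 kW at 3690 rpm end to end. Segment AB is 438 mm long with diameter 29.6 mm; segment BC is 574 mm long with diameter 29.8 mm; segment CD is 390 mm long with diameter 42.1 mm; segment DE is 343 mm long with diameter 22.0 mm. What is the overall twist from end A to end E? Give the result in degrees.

2.96°

ω = 2π·3690/60 = 386.4 rad/s, so T = P/ω = 52.2×10³ / 386.4 = 135.1 N·m.
J_AB = π(0.0296)⁴/32 = 7.54×10^-8 m⁴; J_BC = π(0.0298)⁴/32 = 7.74×10^-8 m⁴; J_CD = π(0.0421)⁴/32 = 3.08×10^-7 m⁴; J_DE = π(0.0220)⁴/32 = 2.30×10^-8 m⁴.
θ = (T/G)·Σ L_i/J_i = (135.1/76.8×10⁹)·(0.438/7.54×10^-8 + 0.574/7.74×10^-8 + 0.390/3.08×10^-7 + 0.343/2.30×10^-8) = 0.05172 rad.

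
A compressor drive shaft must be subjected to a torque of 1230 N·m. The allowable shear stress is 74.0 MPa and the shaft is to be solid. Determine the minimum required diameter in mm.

43.9 mm

For a solid shaft τ_max = 16T/(πd³), so d = (16T/(π τ_allow))^(1/3) = (16·1230/(π·7.40×10^7))^(1/3) = 0.04391 m.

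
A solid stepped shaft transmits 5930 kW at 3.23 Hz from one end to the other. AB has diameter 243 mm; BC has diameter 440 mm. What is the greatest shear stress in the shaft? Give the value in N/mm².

ω = 2π·3.23 = 20.29 rad/s, so T = P/ω = 5930×10³ / 20.29 = 292200 N·m.
Under the same torque, τ_max = 16T/(πd³) is largest where d is smallest — segment AB (d = 243 mm).
τ_max = 16·292200/(π·(0.243)³) = 1.037×10^8 Pa.

104 N/mm²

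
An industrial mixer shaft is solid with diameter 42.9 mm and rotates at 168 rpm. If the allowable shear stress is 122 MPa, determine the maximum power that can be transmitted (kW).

J = πd⁴/32 = π(0.0429)⁴/32 = 3.325×10^-7 m⁴.
T_max = τ_allow·J/r = 1.22×10^8 × 3.325×10^-7 / 0.0215 = 1891 N·m.
ω = 2π·168/60 = 17.59 rad/s, so P_max = T_max·ω = 3.327×10^4 W.

33.3 kW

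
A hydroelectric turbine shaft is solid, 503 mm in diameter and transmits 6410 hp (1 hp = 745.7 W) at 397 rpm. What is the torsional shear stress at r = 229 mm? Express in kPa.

4190 kPa

ω = 2π·397/60 = 41.57 rad/s, so T = P/ω = 6410×745.7 / 41.57 = 115000 N·m.
J = πd⁴/32 = π(0.503)⁴/32 = 6.285×10^-3 m⁴.
Shear stress varies linearly with radius: τ = T·r/J = 115000 × 0.229 / 6.285×10^-3 = 4.190×10^6 Pa.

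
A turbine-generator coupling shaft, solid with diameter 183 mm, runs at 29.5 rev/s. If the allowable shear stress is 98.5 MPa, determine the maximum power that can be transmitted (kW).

22000 kW

J = πd⁴/32 = π(0.183)⁴/32 = 1.101×10^-4 m⁴.
T_max = τ_allow·J/r = 9.85×10^7 × 1.101×10^-4 / 0.0915 = 118500 N·m.
ω = 2π·29.5 = 185.4 rad/s, so P_max = T_max·ω = 2.197×10^7 W.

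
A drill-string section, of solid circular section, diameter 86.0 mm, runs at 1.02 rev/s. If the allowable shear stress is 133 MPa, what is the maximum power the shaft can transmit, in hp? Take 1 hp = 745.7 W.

J = πd⁴/32 = π(0.0860)⁴/32 = 5.370×10^-6 m⁴.
T_max = τ_allow·J/r = 1.33×10^8 × 5.370×10^-6 / 0.0430 = 16610 N·m.
ω = 2π·1.02 = 6.409 rad/s, so P_max = T_max·ω = 1.065×10^5 W.

143 hp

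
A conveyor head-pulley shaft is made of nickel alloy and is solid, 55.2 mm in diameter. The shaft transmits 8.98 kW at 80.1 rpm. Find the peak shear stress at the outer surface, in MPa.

ω = 2π·80.1/60 = 8.388 rad/s, so T = P/ω = 8.98×10³ / 8.388 = 1071 N·m.
J = πd⁴/32 = π(0.0552)⁴/32 = 9.115×10^-7 m⁴.
τ_max = T·r/J = 1071 × 0.0276 / 9.115×10^-7 = 3.242×10^7 Pa.

32.4 MPa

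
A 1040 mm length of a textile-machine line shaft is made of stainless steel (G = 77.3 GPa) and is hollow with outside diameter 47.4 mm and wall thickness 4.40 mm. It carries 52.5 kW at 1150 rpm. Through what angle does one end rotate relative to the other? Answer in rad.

ω = 2π·1150/60 = 120.4 rad/s, so T = P/ω = 52.5×10³ / 120.4 = 435.9 N·m.
J = π(d_o⁴ − d_i⁴)/32 = π(0.0474⁴ − 0.0386⁴)/32 = 2.776×10^-7 m⁴.
θ = T·L/(G·J) = 435.9 × 1.04 / (77.3×10⁹ × 2.776×10^-7) = 0.02113 rad.

0.0211 rad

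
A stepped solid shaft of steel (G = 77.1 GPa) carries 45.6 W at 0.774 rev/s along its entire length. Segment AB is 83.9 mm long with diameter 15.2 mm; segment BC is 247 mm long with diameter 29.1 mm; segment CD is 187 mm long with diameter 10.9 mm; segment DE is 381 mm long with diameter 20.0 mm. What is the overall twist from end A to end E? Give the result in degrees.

ω = 2π·0.774 = 4.863 rad/s, so T = P/ω = 45.6 / 4.863 = 9.377 N·m.
J_AB = π(0.0152)⁴/32 = 5.24×10^-9 m⁴; J_BC = π(0.0291)⁴/32 = 7.04×10^-8 m⁴; J_CD = π(0.0109)⁴/32 = 1.39×10^-9 m⁴; J_DE = π(0.0200)⁴/32 = 1.57×10^-8 m⁴.
θ = (T/G)·Σ L_i/J_i = (9.377/77.1×10⁹)·(0.0839/5.24×10^-9 + 0.247/7.04×10^-8 + 0.187/1.39×10^-9 + 0.381/1.57×10^-8) = 0.02173 rad.

1.25°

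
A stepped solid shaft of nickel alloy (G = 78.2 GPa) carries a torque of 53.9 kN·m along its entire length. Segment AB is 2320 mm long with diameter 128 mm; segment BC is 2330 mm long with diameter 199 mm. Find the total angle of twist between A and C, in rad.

0.0711 rad

J_AB = π(0.128)⁴/32 = 2.64×10^-5 m⁴; J_BC = π(0.199)⁴/32 = 1.54×10^-4 m⁴.
θ = (T/G)·Σ L_i/J_i = (53900/78.2×10⁹)·(2.32/2.64×10^-5 + 2.33/1.54×10^-4) = 0.07111 rad.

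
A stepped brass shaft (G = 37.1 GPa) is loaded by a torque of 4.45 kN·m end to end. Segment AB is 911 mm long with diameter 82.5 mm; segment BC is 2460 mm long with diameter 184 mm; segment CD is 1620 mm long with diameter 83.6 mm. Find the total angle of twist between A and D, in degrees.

J_AB = π(0.0825)⁴/32 = 4.55×10^-6 m⁴; J_BC = π(0.184)⁴/32 = 1.13×10^-4 m⁴; J_CD = π(0.0836)⁴/32 = 4.80×10^-6 m⁴.
θ = (T/G)·Σ L_i/J_i = (4450/37.1×10⁹)·(0.911/4.55×10^-6 + 2.46/1.13×10^-4 + 1.62/4.80×10^-6) = 0.06717 rad.

3.85°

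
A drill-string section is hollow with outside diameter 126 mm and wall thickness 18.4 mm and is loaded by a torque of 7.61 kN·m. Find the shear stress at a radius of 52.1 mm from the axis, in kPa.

J = π(d_o⁴ − d_i⁴)/32 = π(0.126⁴ − 0.0892⁴)/32 = 1.853×10^-5 m⁴.
Shear stress varies linearly with radius: τ = T·r/J = 7610 × 0.0521 / 1.853×10^-5 = 2.140×10^7 Pa.

21400 kPa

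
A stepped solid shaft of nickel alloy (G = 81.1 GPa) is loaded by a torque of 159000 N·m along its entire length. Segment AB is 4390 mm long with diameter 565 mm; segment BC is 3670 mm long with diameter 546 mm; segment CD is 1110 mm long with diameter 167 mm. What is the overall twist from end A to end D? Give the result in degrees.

J_AB = π(0.565)⁴/32 = 0.0100 m⁴; J_BC = π(0.546)⁴/32 = 8.73×10^-3 m⁴; J_CD = π(0.167)⁴/32 = 7.64×10^-5 m⁴.
θ = (T/G)·Σ L_i/J_i = (159000/81.1×10⁹)·(4.39/0.0100 + 3.67/8.73×10^-3 + 1.11/7.64×10^-5) = 0.03018 rad.

1.73°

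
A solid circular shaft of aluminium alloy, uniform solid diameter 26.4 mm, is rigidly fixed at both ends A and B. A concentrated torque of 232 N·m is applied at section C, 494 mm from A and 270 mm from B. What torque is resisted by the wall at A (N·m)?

82.0 N·m

With uniform GJ and both ends fixed, compatibility θ_AC = θ_CB gives T_A·a = T_B·b, together with T_A + T_B = T₀.
T_A = T₀·b/(a+b) = 232.0·270/764.0 = 81.99 N·m; T_B = 150.0 N·m.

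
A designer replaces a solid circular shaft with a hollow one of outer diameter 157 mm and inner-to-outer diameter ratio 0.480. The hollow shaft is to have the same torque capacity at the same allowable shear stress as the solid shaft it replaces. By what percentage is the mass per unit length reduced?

20.2 %

Equal τ_max and T ⇒ the solid shaft needs d_s³ = d_o³(1−k⁴), so d_s = 157·(1−0.480⁴)^(1/3) = 154.2 mm.
Area ratio A_h/A_s = d_o²(1−k²)/d_s² = (1−k²)/(1−k⁴)^(2/3) = 0.7981.
Mass saving = 1 − 0.7981 = 20.2 %.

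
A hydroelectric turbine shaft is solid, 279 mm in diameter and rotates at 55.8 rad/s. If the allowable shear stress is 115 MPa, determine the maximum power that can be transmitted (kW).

J = πd⁴/32 = π(0.279)⁴/32 = 5.949×10^-4 m⁴.
T_max = τ_allow·J/r = 1.15×10^8 × 5.949×10^-4 / 0.140 = 490400 N·m.
ω = 55.8 rad/s, so P_max = T_max·ω = 2.736×10^7 W.

27400 kW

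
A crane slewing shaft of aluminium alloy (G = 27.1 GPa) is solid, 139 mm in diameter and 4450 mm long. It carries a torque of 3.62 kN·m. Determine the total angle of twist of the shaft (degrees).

0.929°

J = πd⁴/32 = π(0.139)⁴/32 = 3.665×10^-5 m⁴.
θ = T·L/(G·J) = 3620 × 4.45 / (27.1×10⁹ × 3.665×10^-5) = 0.01622 rad.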